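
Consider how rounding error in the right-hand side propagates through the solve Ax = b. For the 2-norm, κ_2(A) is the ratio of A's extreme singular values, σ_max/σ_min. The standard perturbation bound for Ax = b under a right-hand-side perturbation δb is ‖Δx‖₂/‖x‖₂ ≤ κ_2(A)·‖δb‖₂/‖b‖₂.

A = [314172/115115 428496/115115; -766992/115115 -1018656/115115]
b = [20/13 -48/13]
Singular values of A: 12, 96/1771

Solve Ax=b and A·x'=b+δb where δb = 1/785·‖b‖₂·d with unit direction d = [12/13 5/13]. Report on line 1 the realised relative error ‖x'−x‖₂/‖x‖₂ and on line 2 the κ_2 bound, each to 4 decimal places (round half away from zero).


largest singular value 12, smallest 96/1771
condition number: 12 ÷ (96/1771) = 221.3750
bound on ‖Δx‖/‖x‖: κ·ε = 221.3750·1/785 = 0.2820
solve Ax = b  →  x = [0.2000 0.2667]
‖b‖₂ = 4.0000 and ‖x‖₂ = 0.3333
re-solving with b+δb shifts x by Δx of norm 0.0940
realised ‖Δx‖/‖x‖ = 0.2820
realised/bound = 1 exactly: the bound is attained for this b and d

0.2820
0.2820


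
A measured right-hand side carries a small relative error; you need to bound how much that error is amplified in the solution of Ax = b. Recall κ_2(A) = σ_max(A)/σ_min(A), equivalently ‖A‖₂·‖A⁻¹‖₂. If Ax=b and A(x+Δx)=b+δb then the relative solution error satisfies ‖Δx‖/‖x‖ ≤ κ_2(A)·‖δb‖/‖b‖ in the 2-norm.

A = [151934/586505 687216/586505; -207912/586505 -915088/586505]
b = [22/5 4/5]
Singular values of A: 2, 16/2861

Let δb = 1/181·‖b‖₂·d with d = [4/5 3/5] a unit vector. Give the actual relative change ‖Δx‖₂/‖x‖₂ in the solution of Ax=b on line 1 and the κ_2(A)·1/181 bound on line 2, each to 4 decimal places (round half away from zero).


from the listed singular values, σ₁ = 2, σ_n = 16/2861
κ = σ_max/σ_min = 2/(16/2861) = 357.6250
worst-case relative error ≤ 357.6250 × 1/181 = 1.9758
solve Ax = b  →  x = [-697.5854 157.9817]
‖b‖ = 4.4721, ‖x‖ = 715.2507
with δb = [0.0198 0.0148], A·Δx = δb → ‖Δx‖ = 4.4181
relative error = 0.0062
so the bound overstates the realised error by a factor of ≈ 319.8698 (computed from the unrounded values)

0.0062
1.9758


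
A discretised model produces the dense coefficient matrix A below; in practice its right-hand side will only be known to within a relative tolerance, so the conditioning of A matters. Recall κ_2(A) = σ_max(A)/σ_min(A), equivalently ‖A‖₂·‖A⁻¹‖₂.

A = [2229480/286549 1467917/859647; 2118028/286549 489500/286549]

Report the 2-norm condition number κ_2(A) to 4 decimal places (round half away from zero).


180.7500

AᵀA = [11244499024/97634161 2529930920/97634161; 2529930920/97634161 5126364529/878707449]; tr = 63252145/522729, det = 234256/522729
solving λ² − 63252145/522729·λ + 234256/522729 = 0 gives λ = 121, 1936/522729
σ_max=√121=11, σ_min=√(1936/522729)=(44/723) → κ = 180.7500


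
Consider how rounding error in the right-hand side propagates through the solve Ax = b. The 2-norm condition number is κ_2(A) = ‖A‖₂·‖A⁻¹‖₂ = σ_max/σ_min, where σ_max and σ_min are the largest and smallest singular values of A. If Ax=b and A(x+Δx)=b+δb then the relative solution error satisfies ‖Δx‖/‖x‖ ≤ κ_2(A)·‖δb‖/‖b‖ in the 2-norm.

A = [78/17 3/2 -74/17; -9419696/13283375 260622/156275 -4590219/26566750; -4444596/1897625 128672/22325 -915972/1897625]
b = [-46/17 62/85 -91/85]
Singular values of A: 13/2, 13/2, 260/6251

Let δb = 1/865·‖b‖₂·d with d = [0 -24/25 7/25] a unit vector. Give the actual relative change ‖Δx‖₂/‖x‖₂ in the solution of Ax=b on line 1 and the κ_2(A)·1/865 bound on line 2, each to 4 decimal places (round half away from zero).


0.0035
0.1807

from the listed singular values, σ₁ = 13/2, σ_n = 260/6251
κ_2(A) = (13/2) / (260/6251) = 156.2750
bound on ‖Δx‖/‖x‖: κ·ε = 156.2750·1/865 = 0.1807
solve Ax = b  →  x = [-14.6715 -7.6107 -17.4656]
‖b‖₂ = 3.0000 and ‖x‖₂ = 24.0462
re-solving with b+δb shifts x by Δx of norm 0.0834
relative error = 0.0035
realised/bound (from unrounded values) ≈ 0.0192


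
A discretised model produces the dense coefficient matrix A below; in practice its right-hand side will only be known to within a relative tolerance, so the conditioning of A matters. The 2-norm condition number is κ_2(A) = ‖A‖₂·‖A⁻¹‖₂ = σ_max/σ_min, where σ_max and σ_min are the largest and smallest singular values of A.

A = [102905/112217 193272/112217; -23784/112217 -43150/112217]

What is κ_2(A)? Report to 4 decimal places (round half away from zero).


322.0000

M = AᵀA = [390353/440657 731880/440657; 731880/440657 1372292/440657]. tr(M)=103685/25921, det(M)=4/25921
char-poly roots: 4 and 1/25921
κ_2(A) = √(λ_max/λ_min) = √(4 / (1/25921)) = 322.0000


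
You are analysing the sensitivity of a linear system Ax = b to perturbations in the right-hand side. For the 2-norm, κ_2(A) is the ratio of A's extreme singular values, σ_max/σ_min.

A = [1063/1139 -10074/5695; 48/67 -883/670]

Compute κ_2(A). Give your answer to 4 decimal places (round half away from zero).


167.5000

AᵀA = [1795825/1297321 -3366630/1297321; -3366630/1297321 25250881/5189284]; tr = 112229/17956, det = 25/17956
eigenvalues of AᵀA: λ = (tr ± √(tr²−4·det))/2 = 25/4, 1/4489
κ = σ_max/σ_min = (5/2)/(1/67) = 167.5000


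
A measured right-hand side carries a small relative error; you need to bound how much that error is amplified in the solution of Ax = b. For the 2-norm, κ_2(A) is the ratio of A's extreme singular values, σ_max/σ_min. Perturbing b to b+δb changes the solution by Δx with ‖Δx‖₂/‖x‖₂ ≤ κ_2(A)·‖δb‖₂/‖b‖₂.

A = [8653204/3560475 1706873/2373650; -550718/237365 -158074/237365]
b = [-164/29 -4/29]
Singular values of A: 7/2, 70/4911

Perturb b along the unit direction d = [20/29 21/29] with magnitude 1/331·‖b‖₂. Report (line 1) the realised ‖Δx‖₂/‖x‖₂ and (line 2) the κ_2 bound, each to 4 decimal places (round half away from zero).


largest singular value 7/2, smallest 70/4911
κ_2(A) = (7/2) / (70/4911) = 245.5500
bound on ‖Δx‖/‖x‖: κ·ε = 245.5500·1/331 = 0.7418
solve Ax = b  →  x = [77.4789 -269.7234]
‖b‖ = 5.6569, ‖x‖ = 280.6309
δb = ε·‖b‖·d = [0.0118 0.0124]; solving A·Δx = δb gives ‖Δx‖ = 1.1990
dividing the unrounded norms, ‖Δx‖/‖x‖ = 0.0043
realised/bound (from unrounded values) ≈ 0.0058

0.0043
0.7418


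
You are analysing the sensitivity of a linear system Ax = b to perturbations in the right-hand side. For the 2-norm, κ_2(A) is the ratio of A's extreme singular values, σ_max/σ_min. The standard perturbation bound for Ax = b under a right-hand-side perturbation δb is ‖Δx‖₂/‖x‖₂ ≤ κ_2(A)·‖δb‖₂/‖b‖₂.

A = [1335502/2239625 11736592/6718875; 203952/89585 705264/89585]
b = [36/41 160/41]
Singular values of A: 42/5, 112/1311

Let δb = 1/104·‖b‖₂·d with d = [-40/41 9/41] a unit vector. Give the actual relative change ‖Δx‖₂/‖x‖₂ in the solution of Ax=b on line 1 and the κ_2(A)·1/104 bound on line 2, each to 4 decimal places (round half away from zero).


0.9454
0.9454

from the listed singular values, σ₁ = 42/5, σ_n = 112/1311
condition number: (42/5) ÷ (112/1311) = 98.3250
bound on ‖Δx‖/‖x‖: κ·ε = 98.3250·1/104 = 0.9454
solve Ax = b  →  x = [0.1333 0.4571]
2-norm of b is 4.0000; of x, 0.4762
re-solving with b+δb shifts x by Δx of norm 0.4502
realised ‖Δx‖/‖x‖ = 0.9454
so the bound is sharp here: realised error equals the bound


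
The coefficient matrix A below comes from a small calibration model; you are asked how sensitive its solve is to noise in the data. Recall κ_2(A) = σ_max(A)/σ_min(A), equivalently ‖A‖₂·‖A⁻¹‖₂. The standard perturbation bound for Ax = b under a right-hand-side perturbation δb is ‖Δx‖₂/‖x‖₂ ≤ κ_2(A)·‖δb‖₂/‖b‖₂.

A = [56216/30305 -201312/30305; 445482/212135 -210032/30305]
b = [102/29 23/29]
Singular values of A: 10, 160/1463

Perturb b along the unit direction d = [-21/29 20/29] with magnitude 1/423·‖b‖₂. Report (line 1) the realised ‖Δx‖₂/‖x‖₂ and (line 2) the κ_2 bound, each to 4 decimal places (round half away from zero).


0.0043
0.2162

σ_max = 10, σ_min = 160/1463
κ_2(A) = 10 / (160/1463) = 91.4375
bound on ‖Δx‖/‖x‖: κ·ε = 91.4375·1/423 = 0.2162
solve Ax = b  →  x = [-17.4720 -5.4085]
2-norm of b is 3.6056; of x, 18.2900
re-solving with b+δb shifts x by Δx of norm 0.0779
realised ‖Δx‖/‖x‖ = 0.0043
realised/bound (from unrounded values) ≈ 0.0197


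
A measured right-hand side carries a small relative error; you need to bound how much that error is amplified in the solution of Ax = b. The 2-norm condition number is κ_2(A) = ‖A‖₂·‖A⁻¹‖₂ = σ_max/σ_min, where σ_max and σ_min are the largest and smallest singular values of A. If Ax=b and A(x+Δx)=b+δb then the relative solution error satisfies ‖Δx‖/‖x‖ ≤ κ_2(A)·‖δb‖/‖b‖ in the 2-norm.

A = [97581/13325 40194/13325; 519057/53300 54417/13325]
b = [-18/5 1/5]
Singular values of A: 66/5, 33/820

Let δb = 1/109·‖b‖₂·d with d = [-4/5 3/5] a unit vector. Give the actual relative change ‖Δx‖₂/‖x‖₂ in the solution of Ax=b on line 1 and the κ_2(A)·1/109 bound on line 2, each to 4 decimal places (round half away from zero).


0.0110
3.0092

largest singular value 66/5, smallest 33/820
κ = σ_max/σ_min = (66/5)/(33/820) = 328.0000
κ_2(A)·‖δb‖/‖b‖ = 3.0092
solve Ax = b  →  x = [-28.8112 68.7529]
‖b‖ = 3.6056, ‖x‖ = 74.5456
Δx = A⁻¹·δb where δb = 1/109·3.6056·d; ‖Δx‖ = 0.8219
relative error = 0.0110
so the bound overstates the realised error by a factor of ≈ 272.9131 (computed from the unrounded values)


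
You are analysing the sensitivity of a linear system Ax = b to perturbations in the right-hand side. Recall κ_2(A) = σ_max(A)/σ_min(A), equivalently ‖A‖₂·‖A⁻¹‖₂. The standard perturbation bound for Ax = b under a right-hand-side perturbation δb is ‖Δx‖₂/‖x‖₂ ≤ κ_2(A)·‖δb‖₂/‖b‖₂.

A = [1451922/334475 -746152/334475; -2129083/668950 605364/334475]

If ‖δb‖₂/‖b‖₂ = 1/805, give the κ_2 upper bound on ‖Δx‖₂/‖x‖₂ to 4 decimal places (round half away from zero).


form AᵀA = [518612175889/17899764100 -13822316838/894988205; -13822316838/894988205 36928335184/4474941025] with trace 92224985/2477476 and determinant 221533456/387105625
eigenvalues of AᵀA: λ = (tr ± √(tr²−4·det))/2 = 3721/100, 238144/15484225
κ_2(A) = √(λ_max/λ_min) = √((3721/100) / (238144/15484225)) = 49.1875
worst-case relative error ≤ 49.1875 × 1/805 = 0.0611

0.0611


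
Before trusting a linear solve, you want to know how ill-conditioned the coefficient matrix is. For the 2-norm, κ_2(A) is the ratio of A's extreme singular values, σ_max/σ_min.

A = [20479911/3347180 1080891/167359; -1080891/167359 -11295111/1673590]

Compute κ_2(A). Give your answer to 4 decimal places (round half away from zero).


398.0000

M = AᵀA = [1054407724281/13321776400 55355670783/666088820; 55355670783/666088820 290620770381/3330444100]. tr(M)=527203521/3168080, det(M)=276922881/1584040000
solving λ² − 527203521/3168080·λ + 276922881/1584040000 = 0 gives λ = 16641/100, 16641/15840400
κ = σ_max/σ_min = (129/10)/(129/3980) = 398.0000


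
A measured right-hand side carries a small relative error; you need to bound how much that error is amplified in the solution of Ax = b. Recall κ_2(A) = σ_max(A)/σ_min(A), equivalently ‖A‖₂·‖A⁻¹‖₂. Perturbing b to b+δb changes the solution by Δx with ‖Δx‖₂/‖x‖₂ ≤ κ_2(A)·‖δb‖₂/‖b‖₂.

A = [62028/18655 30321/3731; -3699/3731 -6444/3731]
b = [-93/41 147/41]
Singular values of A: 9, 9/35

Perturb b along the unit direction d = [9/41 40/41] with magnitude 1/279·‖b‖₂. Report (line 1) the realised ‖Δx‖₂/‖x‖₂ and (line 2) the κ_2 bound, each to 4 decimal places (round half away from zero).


0.0051
0.1254

largest singular value 9, smallest 9/35
κ = σ_max/σ_min = 9/(9/35) = 35.0000
κ_2(A)·‖δb‖/‖b‖ = 0.1254
solve Ax = b  →  x = [-10.8974 4.1795]
2-norm of b is 4.2426; of x, 11.6714
with δb = [0.0033 0.0148], A·Δx = δb → ‖Δx‖ = 0.0591
relative error = 0.0051
realised/bound (from unrounded values) ≈ 0.0404


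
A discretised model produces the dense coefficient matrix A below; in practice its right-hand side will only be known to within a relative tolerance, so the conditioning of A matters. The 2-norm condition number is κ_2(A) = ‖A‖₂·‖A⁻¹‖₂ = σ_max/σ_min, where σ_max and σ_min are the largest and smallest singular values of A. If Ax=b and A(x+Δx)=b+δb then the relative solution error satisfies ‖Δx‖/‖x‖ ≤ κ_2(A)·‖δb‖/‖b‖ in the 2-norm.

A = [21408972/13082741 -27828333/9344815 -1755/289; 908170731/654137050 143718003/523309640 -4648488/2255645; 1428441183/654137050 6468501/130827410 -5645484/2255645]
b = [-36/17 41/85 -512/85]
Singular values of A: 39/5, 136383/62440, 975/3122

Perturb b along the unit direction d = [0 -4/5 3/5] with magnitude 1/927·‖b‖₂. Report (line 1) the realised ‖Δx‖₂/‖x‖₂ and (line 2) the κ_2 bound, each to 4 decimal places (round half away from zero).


0.0017
0.0269

from the listed singular values, σ₁ = 39/5, σ_n = 975/3122
κ = σ_max/σ_min = (39/5)/(975/3122) = 24.9760
bound on ‖Δx‖/‖x‖: κ·ε = 24.9760·1/927 = 0.0269
solve Ax = b  →  x = [-9.3057 6.9659 -5.5749]
‖b‖₂ = 6.4031 and ‖x‖₂ = 12.8918
re-solving with b+δb shifts x by Δx of norm 0.0221
relative error = 0.0017
tightness: 0.0017 against a bound of 0.0269 (unrounded ratio ≈ 0.0637)


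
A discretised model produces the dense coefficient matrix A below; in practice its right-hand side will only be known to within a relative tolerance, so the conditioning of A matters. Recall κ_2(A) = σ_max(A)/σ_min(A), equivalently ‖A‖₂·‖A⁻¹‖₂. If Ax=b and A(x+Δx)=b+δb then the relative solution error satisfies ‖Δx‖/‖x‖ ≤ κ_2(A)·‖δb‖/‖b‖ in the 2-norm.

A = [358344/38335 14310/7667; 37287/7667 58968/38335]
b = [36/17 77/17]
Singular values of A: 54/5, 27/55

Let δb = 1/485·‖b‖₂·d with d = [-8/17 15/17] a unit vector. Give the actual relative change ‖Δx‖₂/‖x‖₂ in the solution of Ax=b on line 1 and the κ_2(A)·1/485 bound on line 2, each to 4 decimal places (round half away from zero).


0.0034
0.0454

largest singular value 54/5, smallest 27/55
condition number: (54/5) ÷ (27/55) = 22.0000
κ_2(A)·‖δb‖/‖b‖ = 0.0454
solve Ax = b  →  x = [-0.9801 6.0434]
2-norm of b is 5.0000; of x, 6.1223
δb = ε·‖b‖·d = [-0.0049 0.0091]; solving A·Δx = δb gives ‖Δx‖ = 0.0210
relative error = 0.0034
so the bound overstates the realised error by a factor of ≈ 13.2242 (computed from the unrounded values)


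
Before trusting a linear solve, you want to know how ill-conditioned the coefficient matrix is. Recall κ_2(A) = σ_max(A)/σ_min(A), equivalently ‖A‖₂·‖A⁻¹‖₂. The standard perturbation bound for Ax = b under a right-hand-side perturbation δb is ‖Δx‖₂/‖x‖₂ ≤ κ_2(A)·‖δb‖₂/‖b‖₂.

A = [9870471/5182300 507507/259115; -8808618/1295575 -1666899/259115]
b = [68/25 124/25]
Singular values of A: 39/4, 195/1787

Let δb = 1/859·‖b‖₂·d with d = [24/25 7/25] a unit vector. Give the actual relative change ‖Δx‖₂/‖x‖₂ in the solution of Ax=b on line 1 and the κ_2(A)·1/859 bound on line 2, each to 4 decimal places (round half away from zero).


0.0016
0.1040

σ_max = 39/4, σ_min = 195/1787
condition number: (39/4) ÷ (195/1787) = 89.3500
perturbation bound = 89.3500·1/859 = 0.1040
solve Ax = b  →  x = [-25.5774 26.2614]
‖b‖₂ = 5.6569 and ‖x‖₂ = 36.6587
Δx = A⁻¹·δb where δb = 1/859·5.6569·d; ‖Δx‖ = 0.0603
realised ‖Δx‖/‖x‖ = 0.0016
tightness: 0.0016 against a bound of 0.1040 (unrounded ratio ≈ 0.0158)


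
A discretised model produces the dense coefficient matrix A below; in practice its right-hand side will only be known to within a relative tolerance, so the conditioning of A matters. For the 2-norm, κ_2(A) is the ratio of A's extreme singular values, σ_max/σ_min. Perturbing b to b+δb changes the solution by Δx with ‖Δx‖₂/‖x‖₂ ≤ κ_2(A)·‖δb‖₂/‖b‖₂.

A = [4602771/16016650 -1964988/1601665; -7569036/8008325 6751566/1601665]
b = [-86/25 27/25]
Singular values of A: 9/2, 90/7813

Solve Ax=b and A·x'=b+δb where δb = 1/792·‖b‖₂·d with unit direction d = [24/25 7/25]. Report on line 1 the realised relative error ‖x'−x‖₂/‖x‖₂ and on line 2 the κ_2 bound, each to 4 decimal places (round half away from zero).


largest singular value 9/2, smallest 90/7813
κ_2(A) = (9/2) / (90/7813) = 390.6500
worst-case relative error ≤ 390.6500 × 1/792 = 0.4932
solve Ax = b  →  x = [-254.1789 -56.7347]
‖b‖₂ = 3.6056 and ‖x‖₂ = 260.4337
Δx = A⁻¹·δb where δb = 1/792·3.6056·d; ‖Δx‖ = 0.3952
realised ‖Δx‖/‖x‖ = 0.0015
tightness: 0.0015 against a bound of 0.4932 (unrounded ratio ≈ 0.0031)

0.0015
0.4932


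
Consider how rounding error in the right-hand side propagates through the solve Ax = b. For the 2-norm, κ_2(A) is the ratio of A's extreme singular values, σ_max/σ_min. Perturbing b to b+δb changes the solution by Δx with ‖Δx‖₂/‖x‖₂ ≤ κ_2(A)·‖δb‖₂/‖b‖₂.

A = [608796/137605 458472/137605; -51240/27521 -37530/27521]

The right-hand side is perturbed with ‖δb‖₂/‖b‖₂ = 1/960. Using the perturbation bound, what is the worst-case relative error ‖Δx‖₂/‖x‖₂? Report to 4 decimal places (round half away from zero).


0.2205

form AᵀA = [2581485264/112042225 1936046448/112042225; 1936046448/112042225 1452124836/112042225] with trace 161344404/4481689 and determinant 129600/4481689
λ_max, λ_min = (161344404/4481689 ± √26029693394537616/20085536292721)/2 = 36, 3600/4481689
so κ_2 = √(36 / (3600/4481689)) = 211.7000
worst-case relative error ≤ 211.7000 × 1/960 = 0.2205


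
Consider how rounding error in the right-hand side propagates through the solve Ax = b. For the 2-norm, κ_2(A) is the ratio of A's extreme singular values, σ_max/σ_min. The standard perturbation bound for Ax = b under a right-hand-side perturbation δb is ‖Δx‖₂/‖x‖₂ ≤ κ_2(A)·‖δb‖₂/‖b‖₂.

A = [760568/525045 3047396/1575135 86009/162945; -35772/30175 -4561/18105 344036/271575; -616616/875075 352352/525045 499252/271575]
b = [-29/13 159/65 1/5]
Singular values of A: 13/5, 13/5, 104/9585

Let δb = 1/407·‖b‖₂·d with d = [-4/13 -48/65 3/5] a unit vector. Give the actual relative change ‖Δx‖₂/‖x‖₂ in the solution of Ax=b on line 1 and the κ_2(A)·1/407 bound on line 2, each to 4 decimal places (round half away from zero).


σ_max = 13/5, σ_min = 104/9585
κ = σ_max/σ_min = (13/5)/(104/9585) = 239.6250
perturbation bound = 239.6250·1/407 = 0.5888
solve Ax = b  →  x = [-59.8142 55.3725 -43.0317]
‖b‖ = 3.3166, ‖x‖ = 92.1715
Δx = A⁻¹·δb where δb = 1/407·3.3166·d; ‖Δx‖ = 0.7510
dividing the unrounded norms, ‖Δx‖/‖x‖ = 0.0081
tightness: 0.0081 against a bound of 0.5888 (unrounded ratio ≈ 0.0138)

0.0081
0.5888


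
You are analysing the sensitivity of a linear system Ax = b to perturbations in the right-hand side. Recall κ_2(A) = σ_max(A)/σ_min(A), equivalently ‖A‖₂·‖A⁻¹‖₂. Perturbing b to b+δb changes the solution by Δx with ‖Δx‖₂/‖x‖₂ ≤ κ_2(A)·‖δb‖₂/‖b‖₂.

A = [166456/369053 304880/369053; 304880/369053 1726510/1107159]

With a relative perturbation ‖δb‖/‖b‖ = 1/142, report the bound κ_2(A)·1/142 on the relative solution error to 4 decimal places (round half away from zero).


1.3489

M = AᵀA = [417506624/471280681 2348185760/1413842043; 2348185760/1413842043 13209007300/4241526129]. tr(M)=58707844/14676561, det(M)=6400/14676561
char-poly roots: 4 and 1600/14676561
so κ_2 = √(4 / (1600/14676561)) = 191.5500
κ_2(A)·‖δb‖/‖b‖ = 1.3489


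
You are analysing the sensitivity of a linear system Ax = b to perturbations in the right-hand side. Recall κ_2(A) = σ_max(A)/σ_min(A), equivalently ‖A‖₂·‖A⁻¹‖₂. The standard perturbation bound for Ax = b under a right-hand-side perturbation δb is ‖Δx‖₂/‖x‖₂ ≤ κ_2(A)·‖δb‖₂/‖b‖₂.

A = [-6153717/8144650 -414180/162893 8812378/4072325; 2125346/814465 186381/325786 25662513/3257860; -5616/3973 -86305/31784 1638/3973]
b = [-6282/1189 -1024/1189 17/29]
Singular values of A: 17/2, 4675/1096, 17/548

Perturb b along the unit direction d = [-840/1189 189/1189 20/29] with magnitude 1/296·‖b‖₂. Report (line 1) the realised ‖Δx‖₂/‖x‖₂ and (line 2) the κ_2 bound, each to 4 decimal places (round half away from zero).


from the listed singular values, σ₁ = 17/2, σ_n = 17/548
κ_2(A) = (17/2) / (17/548) = 274.0000
perturbation bound = 274.0000·1/296 = 0.9257
solve Ax = b  →  x = [-108.9689 61.2988 31.5375]
2-norm of b is 5.3852; of x, 128.9433
re-solving with b+δb shifts x by Δx of norm 0.5865
dividing the unrounded norms, ‖Δx‖/‖x‖ = 0.0045
so the bound overstates the realised error by a factor of ≈ 203.5255 (computed from the unrounded values)

0.0045
0.9257


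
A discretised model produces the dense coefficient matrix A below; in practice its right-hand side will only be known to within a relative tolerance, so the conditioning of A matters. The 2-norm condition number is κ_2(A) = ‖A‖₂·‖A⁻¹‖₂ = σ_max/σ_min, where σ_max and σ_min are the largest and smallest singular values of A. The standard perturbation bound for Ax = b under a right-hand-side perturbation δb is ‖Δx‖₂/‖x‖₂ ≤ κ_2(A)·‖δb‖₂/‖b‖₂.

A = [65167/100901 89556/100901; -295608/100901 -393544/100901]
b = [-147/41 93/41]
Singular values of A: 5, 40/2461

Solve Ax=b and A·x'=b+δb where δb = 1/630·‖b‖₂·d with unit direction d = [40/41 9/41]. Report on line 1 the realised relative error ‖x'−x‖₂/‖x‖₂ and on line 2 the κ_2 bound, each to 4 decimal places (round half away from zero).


σ_max = 5, σ_min = 40/2461
κ = σ_max/σ_min = 5/(40/2461) = 307.6250
perturbation bound = 307.6250·1/630 = 0.4883
solve Ax = b  →  x = [147.3000 -111.2250]
‖b‖₂ = 4.2426 and ‖x‖₂ = 184.5760
Δx = A⁻¹·δb where δb = 1/630·4.2426·d; ‖Δx‖ = 0.4143
dividing the unrounded norms, ‖Δx‖/‖x‖ = 0.0022
realised/bound (from unrounded values) ≈ 0.0046

0.0022
0.4883


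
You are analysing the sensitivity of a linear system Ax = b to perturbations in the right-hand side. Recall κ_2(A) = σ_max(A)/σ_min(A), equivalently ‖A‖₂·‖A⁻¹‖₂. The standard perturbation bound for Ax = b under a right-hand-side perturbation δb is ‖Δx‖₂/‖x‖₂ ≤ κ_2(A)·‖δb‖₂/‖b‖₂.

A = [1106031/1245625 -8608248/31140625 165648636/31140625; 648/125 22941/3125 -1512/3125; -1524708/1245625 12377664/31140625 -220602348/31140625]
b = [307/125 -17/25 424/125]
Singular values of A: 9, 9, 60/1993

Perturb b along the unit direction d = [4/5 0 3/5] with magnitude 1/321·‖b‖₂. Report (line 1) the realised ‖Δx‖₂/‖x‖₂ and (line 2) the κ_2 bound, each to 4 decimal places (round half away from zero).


from the listed singular values, σ₁ = 9, σ_n = 60/1993
condition number: 9 ÷ (60/1993) = 298.9500
perturbation bound = 298.9500·1/321 = 0.9313
solve Ax = b  →  x = [-106.3600 76.4770 22.1900]
‖b‖ = 4.2426, ‖x‖ = 132.8668
δb = ε·‖b‖·d = [0.0106 0.0000 0.0079]; solving A·Δx = δb gives ‖Δx‖ = 0.4390
realised ‖Δx‖/‖x‖ = 0.0033
realised/bound (from unrounded values) ≈ 0.0035

0.0033
0.9313


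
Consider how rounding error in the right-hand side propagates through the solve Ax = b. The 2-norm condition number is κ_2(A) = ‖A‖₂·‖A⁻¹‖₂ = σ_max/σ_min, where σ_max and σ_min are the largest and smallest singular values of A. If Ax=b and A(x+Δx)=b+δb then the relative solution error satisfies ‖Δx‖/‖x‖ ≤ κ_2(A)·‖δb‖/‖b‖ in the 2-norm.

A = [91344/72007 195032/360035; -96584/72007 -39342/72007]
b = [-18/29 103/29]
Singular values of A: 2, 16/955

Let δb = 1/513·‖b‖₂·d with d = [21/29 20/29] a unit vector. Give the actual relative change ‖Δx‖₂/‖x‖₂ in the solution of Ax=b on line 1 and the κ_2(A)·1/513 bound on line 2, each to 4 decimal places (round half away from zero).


0.0035
0.2327

σ_max = 2, σ_min = 16/955
condition number: 2 ÷ (16/955) = 119.3750
κ_2(A)·‖δb‖/‖b‖ = 0.2327
solve Ax = b  →  x = [-47.2981 109.6154]
‖b‖₂ = 3.6056 and ‖x‖₂ = 119.3844
Δx = A⁻¹·δb where δb = 1/513·3.6056·d; ‖Δx‖ = 0.4195
relative error = 0.0035
tightness: 0.0035 against a bound of 0.2327 (unrounded ratio ≈ 0.0151)


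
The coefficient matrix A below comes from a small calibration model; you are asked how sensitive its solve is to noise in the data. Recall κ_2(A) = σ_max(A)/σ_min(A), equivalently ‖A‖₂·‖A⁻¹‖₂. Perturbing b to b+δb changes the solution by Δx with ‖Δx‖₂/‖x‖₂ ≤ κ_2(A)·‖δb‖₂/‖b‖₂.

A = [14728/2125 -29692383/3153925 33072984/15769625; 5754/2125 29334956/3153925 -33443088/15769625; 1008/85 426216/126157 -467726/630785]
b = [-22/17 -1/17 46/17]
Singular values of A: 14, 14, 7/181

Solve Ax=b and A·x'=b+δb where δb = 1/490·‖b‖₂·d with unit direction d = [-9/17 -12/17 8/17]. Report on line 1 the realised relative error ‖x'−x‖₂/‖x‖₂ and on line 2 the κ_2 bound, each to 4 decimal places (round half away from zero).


0.0031
0.7388

σ_max = 14, σ_min = 7/181
κ_2(A) = 14 / (7/181) = 362.0000
κ_2(A)·‖δb‖/‖b‖ = 0.7388
solve Ax = b  →  x = [0.1171 11.4578 50.4291]
‖b‖ = 3.0000, ‖x‖ = 51.7145
δb = ε·‖b‖·d = [-0.0032 -0.0043 0.0029]; solving A·Δx = δb gives ‖Δx‖ = 0.1583
relative error = 0.0031
realised/bound (from unrounded values) ≈ 0.0041


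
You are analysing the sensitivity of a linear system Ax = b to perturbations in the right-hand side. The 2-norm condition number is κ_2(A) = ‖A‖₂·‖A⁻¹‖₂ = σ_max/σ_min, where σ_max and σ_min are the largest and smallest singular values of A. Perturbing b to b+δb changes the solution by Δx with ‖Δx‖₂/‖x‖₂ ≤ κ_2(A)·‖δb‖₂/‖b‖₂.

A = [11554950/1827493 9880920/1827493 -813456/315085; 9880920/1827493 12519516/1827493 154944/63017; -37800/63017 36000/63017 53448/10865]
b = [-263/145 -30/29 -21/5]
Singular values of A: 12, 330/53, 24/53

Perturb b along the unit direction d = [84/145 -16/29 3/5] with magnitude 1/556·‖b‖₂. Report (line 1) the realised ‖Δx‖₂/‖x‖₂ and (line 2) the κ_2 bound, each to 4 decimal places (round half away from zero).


largest singular value 12, smallest 24/53
condition number: 12 ÷ (24/53) = 26.5000
worst-case relative error ≤ 26.5000 × 1/556 = 0.0477
solve Ax = b  →  x = [-4.7188 4.2639 -1.9243]
‖b‖₂ = 4.6904 and ‖x‖₂ = 6.6446
Δx = A⁻¹·δb where δb = 1/556·4.6904·d; ‖Δx‖ = 0.0186
dividing the unrounded norms, ‖Δx‖/‖x‖ = 0.0028
so the bound overstates the realised error by a factor of ≈ 16.9996 (computed from the unrounded values)

0.0028
0.0477


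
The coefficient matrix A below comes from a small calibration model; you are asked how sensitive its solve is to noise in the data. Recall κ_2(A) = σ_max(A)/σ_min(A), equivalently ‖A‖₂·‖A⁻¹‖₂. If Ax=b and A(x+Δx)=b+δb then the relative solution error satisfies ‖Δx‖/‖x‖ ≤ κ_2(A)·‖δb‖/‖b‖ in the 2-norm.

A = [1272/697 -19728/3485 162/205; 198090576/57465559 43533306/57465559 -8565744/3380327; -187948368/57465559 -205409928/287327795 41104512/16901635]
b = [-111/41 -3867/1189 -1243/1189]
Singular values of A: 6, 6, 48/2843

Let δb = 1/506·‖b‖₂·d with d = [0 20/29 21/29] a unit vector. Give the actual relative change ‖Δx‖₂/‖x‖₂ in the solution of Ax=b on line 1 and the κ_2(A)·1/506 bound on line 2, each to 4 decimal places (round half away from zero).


0.0029
0.7023

σ_max = 6, σ_min = 48/2843
κ = σ_max/σ_min = 6/(48/2843) = 355.3750
worst-case relative error ≤ 355.3750 × 1/506 = 0.7023
solve Ax = b  →  x = [-94.4228 -49.7922 -142.0500]
‖b‖ = 4.3589, ‖x‖ = 177.6883
with δb = [0.0000 0.0059 0.0062], A·Δx = δb → ‖Δx‖ = 0.5102
realised ‖Δx‖/‖x‖ = 0.0029
realised/bound (from unrounded values) ≈ 0.0041


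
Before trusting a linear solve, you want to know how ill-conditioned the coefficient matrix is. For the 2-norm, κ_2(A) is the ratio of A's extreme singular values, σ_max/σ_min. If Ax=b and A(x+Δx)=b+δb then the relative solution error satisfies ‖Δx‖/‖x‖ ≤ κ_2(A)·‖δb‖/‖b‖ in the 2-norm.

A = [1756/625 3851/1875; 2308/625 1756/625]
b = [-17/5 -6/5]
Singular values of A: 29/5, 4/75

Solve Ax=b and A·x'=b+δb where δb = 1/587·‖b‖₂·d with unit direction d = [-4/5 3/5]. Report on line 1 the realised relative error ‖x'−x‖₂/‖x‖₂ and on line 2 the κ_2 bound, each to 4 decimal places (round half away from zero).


largest singular value 29/5, smallest 4/75
κ_2(A) = (29/5) / (4/75) = 108.7500
κ_2(A)·‖δb‖/‖b‖ = 0.1853
solve Ax = b  →  x = [-22.9138 29.6897]
‖b‖₂ = 3.6056 and ‖x‖₂ = 37.5036
Δx = A⁻¹·δb where δb = 1/587·3.6056·d; ‖Δx‖ = 0.1152
realised ‖Δx‖/‖x‖ = 0.0031
tightness: 0.0031 against a bound of 0.1853 (unrounded ratio ≈ 0.0166)

0.0031
0.1853


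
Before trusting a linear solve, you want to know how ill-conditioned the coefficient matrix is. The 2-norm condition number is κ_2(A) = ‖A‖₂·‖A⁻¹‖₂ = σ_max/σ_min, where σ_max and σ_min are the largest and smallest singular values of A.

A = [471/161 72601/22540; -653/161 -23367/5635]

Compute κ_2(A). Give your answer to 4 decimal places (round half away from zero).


56.3500

form AᵀA = [648250/25921 19045935/725788; 19045935/725788 560286889/20322064] with trace 1068514889/20322064 and determinant 17682025/20322064
char-poly roots: 841/16 and 21025/1270129
σ_max=√(841/16)=(29/4), σ_min=√(21025/1270129)=(145/1127) → κ = 56.3500


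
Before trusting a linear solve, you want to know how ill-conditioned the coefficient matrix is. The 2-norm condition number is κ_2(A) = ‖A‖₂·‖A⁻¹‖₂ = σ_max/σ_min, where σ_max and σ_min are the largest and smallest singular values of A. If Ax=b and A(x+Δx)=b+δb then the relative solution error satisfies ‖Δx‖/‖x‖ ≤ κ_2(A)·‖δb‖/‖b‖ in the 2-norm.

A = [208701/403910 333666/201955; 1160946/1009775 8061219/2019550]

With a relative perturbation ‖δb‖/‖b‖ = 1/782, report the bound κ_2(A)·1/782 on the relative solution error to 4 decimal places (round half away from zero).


0.1589

AᵀA = [38343699081/24133622500 32838907248/6033405625; 32838907248/6033405625 450393797169/24133622500]; tr = 390989997/19306898, det = 4100625/154455184
λ_max, λ_min = (390989997/19306898 ± √38208398144938596/93189077595601)/2 = 81/4, 50625/38613796
κ_2(A) = √(λ_max/λ_min) = √((81/4) / (50625/38613796)) = 124.2800
perturbation bound = 124.2800·1/782 = 0.1589


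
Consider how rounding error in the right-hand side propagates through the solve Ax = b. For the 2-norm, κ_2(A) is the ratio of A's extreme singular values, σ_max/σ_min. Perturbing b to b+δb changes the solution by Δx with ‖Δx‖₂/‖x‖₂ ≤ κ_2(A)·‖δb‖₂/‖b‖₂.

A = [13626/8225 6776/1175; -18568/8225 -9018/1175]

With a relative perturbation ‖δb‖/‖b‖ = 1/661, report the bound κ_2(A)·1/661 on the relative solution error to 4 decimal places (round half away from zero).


form AᵀA = [4243508/541205 2078208/77315; 2078208/77315 1017908/11045] with trace 10824200/108241 and determinant 10000/108241
char-poly roots: 100 and 100/108241
σ_max=√100=10, σ_min=√(100/108241)=(10/329) → κ = 329.0000
κ_2(A)·‖δb‖/‖b‖ = 0.4977

0.4977


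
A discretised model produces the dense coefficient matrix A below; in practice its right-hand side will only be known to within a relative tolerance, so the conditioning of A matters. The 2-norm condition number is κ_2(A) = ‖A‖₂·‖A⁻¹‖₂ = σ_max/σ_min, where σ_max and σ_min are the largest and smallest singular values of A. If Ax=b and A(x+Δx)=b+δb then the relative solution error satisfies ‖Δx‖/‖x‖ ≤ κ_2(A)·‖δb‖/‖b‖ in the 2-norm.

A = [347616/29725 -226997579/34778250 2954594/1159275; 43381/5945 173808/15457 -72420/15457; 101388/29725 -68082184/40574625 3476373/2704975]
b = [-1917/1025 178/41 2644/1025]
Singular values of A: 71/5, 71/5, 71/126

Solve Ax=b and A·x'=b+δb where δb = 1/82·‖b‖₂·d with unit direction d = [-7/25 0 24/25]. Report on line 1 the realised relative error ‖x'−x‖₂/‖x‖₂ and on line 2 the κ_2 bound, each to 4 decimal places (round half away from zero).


0.0219
0.3073

from the listed singular values, σ₁ = 71/5, σ_n = 71/126
condition number: (71/5) ÷ (71/126) = 25.2000
κ_2(A)·‖δb‖/‖b‖ = 0.3073
solve Ax = b  →  x = [0.0923 2.3256 4.7986]
‖b‖₂ = 5.3852 and ‖x‖₂ = 5.3333
re-solving with b+δb shifts x by Δx of norm 0.1165
realised ‖Δx‖/‖x‖ = 0.0219
so the bound overstates the realised error by a factor of ≈ 14.0631 (computed from the unrounded values)


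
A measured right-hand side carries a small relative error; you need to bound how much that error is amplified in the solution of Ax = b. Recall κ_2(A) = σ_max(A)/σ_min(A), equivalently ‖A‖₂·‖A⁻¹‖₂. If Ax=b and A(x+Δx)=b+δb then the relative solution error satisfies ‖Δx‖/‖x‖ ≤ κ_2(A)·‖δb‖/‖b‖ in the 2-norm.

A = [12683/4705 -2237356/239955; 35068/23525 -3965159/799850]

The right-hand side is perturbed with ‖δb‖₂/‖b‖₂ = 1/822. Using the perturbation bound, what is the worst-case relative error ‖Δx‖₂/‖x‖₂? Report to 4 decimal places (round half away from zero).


0.2747

AᵀA = [5251226849/553425625 -53999114554/1660276875; -53999114554/1660276875 2221725121561/19923322500]; tr = 3857230861/31877316, det = 9150625/31877316
λ_max, λ_min = (3857230861/31877316 ± √14877063125591911321/1016163275363856)/2 = 121, 75625/31877316
so κ_2 = √(121 / (75625/31877316)) = 225.8400
bound on ‖Δx‖/‖x‖: κ·ε = 225.8400·1/822 = 0.2747


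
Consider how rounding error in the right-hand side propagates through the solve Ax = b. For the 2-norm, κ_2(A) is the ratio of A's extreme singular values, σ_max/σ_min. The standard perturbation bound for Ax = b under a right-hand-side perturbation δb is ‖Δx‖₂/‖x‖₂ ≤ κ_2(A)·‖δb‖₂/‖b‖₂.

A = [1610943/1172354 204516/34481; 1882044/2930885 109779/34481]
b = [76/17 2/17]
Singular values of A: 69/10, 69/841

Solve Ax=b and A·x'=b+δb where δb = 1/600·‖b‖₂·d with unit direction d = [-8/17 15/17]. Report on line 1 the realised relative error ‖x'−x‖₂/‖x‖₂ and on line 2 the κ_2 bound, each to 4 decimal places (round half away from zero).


from the listed singular values, σ₁ = 69/10, σ_n = 69/841
κ = σ_max/σ_min = (69/10)/(69/841) = 84.1000
perturbation bound = 84.1000·1/600 = 0.1402
solve Ax = b  →  x = [23.9095 -4.7854]
‖b‖ = 4.4721, ‖x‖ = 24.3837
δb = ε·‖b‖·d = [-0.0035 0.0066]; solving A·Δx = δb gives ‖Δx‖ = 0.0908
realised ‖Δx‖/‖x‖ = 0.0037
so the bound overstates the realised error by a factor of ≈ 37.6213 (computed from the unrounded values)

0.0037
0.1402


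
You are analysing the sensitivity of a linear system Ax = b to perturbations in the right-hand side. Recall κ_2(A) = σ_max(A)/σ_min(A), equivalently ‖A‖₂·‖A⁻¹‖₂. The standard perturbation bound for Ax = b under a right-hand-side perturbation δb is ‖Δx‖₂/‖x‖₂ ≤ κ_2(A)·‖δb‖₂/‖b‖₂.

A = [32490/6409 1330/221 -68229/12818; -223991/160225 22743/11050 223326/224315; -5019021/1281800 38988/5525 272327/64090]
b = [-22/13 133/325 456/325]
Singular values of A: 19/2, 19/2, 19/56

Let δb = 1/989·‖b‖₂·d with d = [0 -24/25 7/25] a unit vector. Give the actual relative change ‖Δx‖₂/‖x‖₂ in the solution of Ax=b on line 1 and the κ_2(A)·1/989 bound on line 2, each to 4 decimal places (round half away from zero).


largest singular value 19/2, smallest 19/56
condition number: (19/2) ÷ (19/56) = 28.0000
bound on ‖Δx‖/‖x‖: κ·ε = 28.0000·1/989 = 0.0283
solve Ax = b  →  x = [-0.1623 0.0062 0.1704]
‖b‖ = 2.2361, ‖x‖ = 0.2354
re-solving with b+δb shifts x by Δx of norm 0.0067
relative error = 0.0283
so the bound is sharp here: realised error equals the bound

0.0283
0.0283


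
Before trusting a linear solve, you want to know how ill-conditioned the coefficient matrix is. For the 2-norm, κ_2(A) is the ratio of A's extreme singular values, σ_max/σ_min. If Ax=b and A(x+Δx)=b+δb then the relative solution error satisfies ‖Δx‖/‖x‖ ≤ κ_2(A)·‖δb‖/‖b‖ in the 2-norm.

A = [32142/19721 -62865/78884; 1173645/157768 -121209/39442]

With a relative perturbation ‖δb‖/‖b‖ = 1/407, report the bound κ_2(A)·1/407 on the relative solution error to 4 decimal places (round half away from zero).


M = AᵀA = [858751641/14807104 -89434125/3701776; -89434125/3701776 37310229/3701776]. tr(M)=5964453/87616, det(M)=1185921/1401856
eigenvalues of AᵀA: λ = (tr ± √(tr²−4·det))/2 = 1089/16, 1089/87616
σ_max=√(1089/16)=(33/4), σ_min=√(1089/87616)=(33/296) → κ = 74.0000
bound on ‖Δx‖/‖x‖: κ·ε = 74.0000·1/407 = 0.1818

0.1818


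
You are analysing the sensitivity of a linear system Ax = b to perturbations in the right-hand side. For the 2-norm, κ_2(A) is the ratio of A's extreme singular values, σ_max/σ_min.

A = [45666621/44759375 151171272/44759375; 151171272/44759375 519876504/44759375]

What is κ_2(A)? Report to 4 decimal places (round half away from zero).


358.0750

form AᵀA = [39901110002649/3205442640625 136790197723368/3205442640625; 136790197723368/3205442640625 468998932622976/3205442640625] with trace 814240068201/5128708225 and determinant 1008189504/5128708225
char-poly roots: 3969/25 and 254016/205148329
σ_max=√(3969/25)=(63/5), σ_min=√(254016/205148329)=(504/14323) → κ = 358.0750


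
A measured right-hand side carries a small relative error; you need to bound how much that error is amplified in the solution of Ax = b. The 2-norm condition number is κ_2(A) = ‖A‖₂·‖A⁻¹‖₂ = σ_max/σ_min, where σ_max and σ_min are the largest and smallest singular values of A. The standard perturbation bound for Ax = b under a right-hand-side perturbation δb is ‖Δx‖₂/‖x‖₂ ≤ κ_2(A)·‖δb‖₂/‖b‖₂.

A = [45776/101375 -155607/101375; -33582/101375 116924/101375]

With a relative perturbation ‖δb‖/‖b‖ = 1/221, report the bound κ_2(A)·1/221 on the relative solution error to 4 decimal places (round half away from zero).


1.4679

M = AᵀA = [128927716/411075625 -441984312/411075625; -441984312/411075625 1515390409/411075625]. tr(M)=2630909/657721, det(M)=100/657721
char-poly roots: 4 and 25/657721
κ = σ_max/σ_min = 2/(5/811) = 324.4000
perturbation bound = 324.4000·1/221 = 1.4679


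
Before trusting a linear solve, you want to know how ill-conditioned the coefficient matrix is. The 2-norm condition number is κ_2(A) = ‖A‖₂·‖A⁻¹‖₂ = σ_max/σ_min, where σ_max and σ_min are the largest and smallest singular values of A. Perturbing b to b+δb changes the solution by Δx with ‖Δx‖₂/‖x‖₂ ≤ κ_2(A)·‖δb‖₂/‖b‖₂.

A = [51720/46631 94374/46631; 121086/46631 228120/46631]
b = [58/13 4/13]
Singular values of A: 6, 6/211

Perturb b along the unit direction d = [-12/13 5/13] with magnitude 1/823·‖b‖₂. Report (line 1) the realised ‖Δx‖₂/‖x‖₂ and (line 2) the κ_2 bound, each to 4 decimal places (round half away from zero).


0.0014
0.2564

from the listed singular values, σ₁ = 6, σ_n = 6/211
condition number: 6 ÷ (6/211) = 211.0000
κ_2(A)·‖δb‖/‖b‖ = 0.2564
solve Ax = b  →  x = [124.2745 -65.9020]
‖b‖ = 4.4721, ‖x‖ = 140.6671
with δb = [-0.0050 0.0021], A·Δx = δb → ‖Δx‖ = 0.1911
dividing the unrounded norms, ‖Δx‖/‖x‖ = 0.0014
tightness: 0.0014 against a bound of 0.2564 (unrounded ratio ≈ 0.0053)
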